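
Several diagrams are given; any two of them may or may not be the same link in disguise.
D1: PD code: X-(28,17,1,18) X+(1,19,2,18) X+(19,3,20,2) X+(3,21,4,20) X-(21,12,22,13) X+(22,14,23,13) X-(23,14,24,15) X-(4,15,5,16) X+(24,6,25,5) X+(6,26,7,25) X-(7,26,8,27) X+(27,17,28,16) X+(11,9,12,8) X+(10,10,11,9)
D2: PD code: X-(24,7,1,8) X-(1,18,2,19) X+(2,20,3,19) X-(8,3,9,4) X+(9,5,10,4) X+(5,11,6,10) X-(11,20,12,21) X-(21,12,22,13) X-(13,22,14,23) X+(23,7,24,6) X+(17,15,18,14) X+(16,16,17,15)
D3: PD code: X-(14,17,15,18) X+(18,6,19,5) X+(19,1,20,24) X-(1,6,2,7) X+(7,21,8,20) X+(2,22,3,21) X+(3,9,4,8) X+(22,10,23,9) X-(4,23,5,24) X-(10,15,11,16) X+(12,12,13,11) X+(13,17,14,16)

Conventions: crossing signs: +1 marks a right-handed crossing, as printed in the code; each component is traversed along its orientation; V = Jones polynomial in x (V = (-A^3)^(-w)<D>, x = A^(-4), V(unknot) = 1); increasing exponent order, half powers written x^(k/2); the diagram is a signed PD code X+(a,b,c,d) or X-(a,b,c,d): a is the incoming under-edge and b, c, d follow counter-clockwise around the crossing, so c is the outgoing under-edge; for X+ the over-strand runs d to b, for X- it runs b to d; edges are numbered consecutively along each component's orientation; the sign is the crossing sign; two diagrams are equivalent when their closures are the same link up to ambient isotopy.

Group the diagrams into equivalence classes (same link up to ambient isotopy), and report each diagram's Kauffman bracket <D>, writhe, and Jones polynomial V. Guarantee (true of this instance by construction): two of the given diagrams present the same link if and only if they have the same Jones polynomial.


equivalence classes: {D1} | {D2} | {D3}
D1 (bracket -A^-4 + 1 + A^8; 14 crossings at w = +4): V = x + x^3 - x^4
V(D2) = -x^-4 + x^-3 + x^-1  [12 crossings, <D> = A^4 + A^12 - A^16, w = 0]
V(D3) = x - x^2 + 2x^3 - x^4 + x^5 - x^6  [12 crossings, <D> = -A^-12 + A^-8 - A^-4 + 2 - A^4 + A^8, w = +4]
key observation: 3 values of V(x) split the 3 diagrams


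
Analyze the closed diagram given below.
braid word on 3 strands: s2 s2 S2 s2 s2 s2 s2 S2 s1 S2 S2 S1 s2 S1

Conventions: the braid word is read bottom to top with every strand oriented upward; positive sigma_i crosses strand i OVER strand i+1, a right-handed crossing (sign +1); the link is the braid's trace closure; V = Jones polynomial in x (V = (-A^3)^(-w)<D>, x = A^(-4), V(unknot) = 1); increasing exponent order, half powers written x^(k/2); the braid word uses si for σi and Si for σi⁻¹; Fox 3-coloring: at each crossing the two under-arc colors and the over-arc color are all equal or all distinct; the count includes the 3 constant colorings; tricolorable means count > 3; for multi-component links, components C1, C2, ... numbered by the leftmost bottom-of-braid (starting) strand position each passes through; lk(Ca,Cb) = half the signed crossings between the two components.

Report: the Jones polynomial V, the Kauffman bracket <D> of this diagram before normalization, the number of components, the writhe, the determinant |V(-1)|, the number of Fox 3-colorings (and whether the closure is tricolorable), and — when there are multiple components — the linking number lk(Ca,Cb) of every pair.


Jones polynomial: V(x) = -x^-2 + 2x^-1 - 3 + 5x - 4x^2 + 5x^3 - 4x^4 + 2x^5 - x^6
<D> = -A^-18 + 2A^-14 - 4A^-10 + 5A^-6 - 4A^-2 + 5A^2 - 3A^6 + 2A^10 - A^14; writhe +2
components 1, writhe +2 (14 crossings)
3-colorings: 9 of 3^14, det 27 — tricolorable
note: inverse pairs cancel, leaving σ2 σ2 σ2 σ2 σ1 σ2⁻¹ σ2⁻¹ σ1⁻¹ σ2 σ1⁻¹


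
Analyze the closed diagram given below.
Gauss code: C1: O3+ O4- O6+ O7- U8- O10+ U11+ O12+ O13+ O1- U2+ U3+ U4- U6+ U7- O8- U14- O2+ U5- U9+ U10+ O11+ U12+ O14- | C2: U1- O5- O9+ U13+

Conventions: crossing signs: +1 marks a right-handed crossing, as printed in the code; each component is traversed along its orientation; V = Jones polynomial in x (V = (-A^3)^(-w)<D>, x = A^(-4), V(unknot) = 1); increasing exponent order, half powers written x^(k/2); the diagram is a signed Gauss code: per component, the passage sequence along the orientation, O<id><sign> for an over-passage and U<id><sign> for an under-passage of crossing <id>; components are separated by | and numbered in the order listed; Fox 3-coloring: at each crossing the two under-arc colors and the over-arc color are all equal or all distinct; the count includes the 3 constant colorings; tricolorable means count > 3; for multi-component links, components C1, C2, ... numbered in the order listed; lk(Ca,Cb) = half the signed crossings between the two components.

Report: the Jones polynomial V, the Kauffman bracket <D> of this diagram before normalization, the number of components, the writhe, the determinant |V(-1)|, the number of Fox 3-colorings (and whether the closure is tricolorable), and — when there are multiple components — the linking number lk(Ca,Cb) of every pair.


V(x) = -x^(-3/2) - x^(1/2) + x^(9/2) - x^(11/2)
bracket: -A^-16 + A^-12 - A^4 - A^12, w = +2
2 components, writhe +2, over 14 crossings
lk(C1,C2) = 0
det 0, colorings 9 of 3^14 — tricolorable
observation: w = +2 (over 14 crossings) is diagram-only; (-A^3)^(-2) removes it from V


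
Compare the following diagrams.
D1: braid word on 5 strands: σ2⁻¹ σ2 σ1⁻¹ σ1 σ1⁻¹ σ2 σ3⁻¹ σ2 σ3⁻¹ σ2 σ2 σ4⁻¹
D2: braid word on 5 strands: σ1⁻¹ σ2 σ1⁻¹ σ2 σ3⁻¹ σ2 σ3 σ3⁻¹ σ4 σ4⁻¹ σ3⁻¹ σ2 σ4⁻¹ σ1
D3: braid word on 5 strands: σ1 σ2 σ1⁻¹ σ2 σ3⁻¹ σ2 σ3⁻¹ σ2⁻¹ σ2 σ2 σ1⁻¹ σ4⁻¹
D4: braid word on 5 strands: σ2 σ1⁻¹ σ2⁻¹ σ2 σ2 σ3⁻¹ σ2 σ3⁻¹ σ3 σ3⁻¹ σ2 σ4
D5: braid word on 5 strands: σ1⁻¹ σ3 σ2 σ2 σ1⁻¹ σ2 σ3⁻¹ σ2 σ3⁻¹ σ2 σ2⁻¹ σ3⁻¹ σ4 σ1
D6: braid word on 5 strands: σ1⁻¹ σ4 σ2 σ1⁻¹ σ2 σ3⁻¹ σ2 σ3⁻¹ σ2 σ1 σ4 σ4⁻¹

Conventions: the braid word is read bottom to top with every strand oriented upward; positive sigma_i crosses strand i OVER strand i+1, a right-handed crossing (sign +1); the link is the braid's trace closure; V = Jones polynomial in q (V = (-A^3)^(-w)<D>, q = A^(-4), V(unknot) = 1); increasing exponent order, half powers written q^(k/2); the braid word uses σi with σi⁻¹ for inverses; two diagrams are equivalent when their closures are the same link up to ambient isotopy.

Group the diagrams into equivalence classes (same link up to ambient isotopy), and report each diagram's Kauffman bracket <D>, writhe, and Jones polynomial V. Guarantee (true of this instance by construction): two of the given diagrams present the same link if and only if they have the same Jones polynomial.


classes: {D1, D2, D3, D4, D5, D6}
V(D1) = q^-1 - 1 + 2q - 2q^2 + 2q^3 - 2q^4 + q^5  [12 crossings, <D> = A^-20 - 2A^-16 + 2A^-12 - 2A^-8 + 2A^-4 - 1 + A^4, w = 0]
V(D2) = q^-1 - 1 + 2q - 2q^2 + 2q^3 - 2q^4 + q^5  (w 0, c 14, <D> = A^-20 - 2A^-16 + 2A^-12 - 2A^-8 + 2A^-4 - 1 + A^4)
V(D3) = q^-1 - 1 + 2q - 2q^2 + 2q^3 - 2q^4 + q^5  (w 0, c 12, <D> = A^-20 - 2A^-16 + 2A^-12 - 2A^-8 + 2A^-4 - 1 + A^4)
D4 (bracket A^-14 - 2A^-10 + 2A^-6 - 2A^-2 + 2A^2 - A^6 + A^10; 12 crossings at w = +2): V = q^-1 - 1 + 2q - 2q^2 + 2q^3 - 2q^4 + q^5
D5 (bracket A^-14 - 2A^-10 + 2A^-6 - 2A^-2 + 2A^2 - A^6 + A^10; 14 crossings at w = +2): V = q^-1 - 1 + 2q - 2q^2 + 2q^3 - 2q^4 + q^5
D6 (bracket A^-14 - 2A^-10 + 2A^-6 - 2A^-2 + 2A^2 - A^6 + A^10; 12 crossings at w = +2): V = q^-1 - 1 + 2q - 2q^2 + 2q^3 - 2q^4 + q^5
note: one V(q) for all 6 diagrams — one class (guaranteed)


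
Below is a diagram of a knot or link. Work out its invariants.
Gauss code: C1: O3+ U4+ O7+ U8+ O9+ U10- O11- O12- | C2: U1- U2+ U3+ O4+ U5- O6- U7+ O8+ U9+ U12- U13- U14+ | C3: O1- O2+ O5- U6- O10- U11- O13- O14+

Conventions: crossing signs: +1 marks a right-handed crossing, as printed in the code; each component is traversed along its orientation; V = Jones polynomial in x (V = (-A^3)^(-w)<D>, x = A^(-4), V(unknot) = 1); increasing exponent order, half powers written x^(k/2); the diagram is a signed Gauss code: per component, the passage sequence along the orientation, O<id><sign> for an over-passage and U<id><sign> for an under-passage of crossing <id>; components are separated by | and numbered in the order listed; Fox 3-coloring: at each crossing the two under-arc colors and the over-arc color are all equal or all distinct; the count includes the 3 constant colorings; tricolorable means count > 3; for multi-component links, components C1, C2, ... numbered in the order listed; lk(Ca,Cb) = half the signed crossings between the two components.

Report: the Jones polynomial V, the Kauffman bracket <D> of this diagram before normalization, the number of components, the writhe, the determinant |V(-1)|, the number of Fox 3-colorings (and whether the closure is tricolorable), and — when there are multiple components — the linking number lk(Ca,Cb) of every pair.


Jones polynomial: V(x) = x^-4 - 2x^-3 + 4x^-2 - 4x^-1 + 6 - 4x + 4x^2 - 2x^3 + x^4
<D> = A^-16 - 2A^-12 + 4A^-8 - 4A^-4 + 6 - 4A^4 + 4A^8 - 2A^12 + A^16; writhe 0
components 3, writhe 0 (14 crossings)
linking number lk(C1,C2) = +2
lk(C1,C3): -1
lk(C2,C3) = -1
3-colorings: 3 of 3^14, det 28 — not tricolorable
note: the 3 component pairs carry total linking 0


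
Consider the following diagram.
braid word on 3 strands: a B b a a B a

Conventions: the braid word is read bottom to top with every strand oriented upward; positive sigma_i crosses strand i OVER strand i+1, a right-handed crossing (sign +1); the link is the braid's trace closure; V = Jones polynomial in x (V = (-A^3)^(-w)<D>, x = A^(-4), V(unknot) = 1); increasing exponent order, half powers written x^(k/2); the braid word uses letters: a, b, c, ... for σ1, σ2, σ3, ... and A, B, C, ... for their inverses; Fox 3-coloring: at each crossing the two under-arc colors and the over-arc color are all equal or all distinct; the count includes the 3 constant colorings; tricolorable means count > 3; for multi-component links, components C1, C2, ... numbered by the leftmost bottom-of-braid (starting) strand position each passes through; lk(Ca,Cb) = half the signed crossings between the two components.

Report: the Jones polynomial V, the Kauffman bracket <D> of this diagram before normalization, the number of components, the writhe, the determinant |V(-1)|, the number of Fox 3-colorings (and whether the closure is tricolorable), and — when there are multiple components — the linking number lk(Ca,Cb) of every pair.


V(x) = -x^(3/2) - x^(7/2) + x^(9/2) - x^(11/2)
bracket: A^-13 - A^-9 + A^-5 + A^3, w = +3
2 components, writhe +3, over 7 crossings
lk(C1,C2) = +2
det 4, colorings 3 of 3^7 — not tricolorable
observation: w = +3 (over 7 crossings) is diagram-only; (-A^3)^(-3) removes it from V


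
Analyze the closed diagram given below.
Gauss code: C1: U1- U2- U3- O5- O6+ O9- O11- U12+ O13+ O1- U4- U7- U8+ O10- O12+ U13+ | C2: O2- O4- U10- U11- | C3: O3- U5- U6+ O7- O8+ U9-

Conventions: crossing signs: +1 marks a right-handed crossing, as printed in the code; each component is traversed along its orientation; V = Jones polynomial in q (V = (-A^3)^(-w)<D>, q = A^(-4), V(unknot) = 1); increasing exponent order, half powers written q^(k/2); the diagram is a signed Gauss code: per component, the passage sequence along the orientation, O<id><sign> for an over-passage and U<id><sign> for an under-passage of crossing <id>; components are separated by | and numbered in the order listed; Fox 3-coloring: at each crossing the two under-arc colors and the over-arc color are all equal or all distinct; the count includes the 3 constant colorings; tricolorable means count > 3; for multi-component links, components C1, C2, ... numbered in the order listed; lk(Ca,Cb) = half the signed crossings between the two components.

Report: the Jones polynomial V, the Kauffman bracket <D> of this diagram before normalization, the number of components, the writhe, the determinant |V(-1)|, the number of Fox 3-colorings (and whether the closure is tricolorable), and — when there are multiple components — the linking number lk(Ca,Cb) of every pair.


Jones polynomial: V(q) = q^-7 + 2q^-5 - q^-4 + 2q^-3 - q^-2 + q^-1
<D> = -A^-11 + A^-7 - 2A^-3 + A - 2A^5 - A^13; writhe -5
components 3, writhe -5 (13 crossings)
linking number lk(C1,C2) = -2
lk(C1,C3): -1
lk(C2,C3) = 0
3-colorings: 3 of 3^13, det 8 — not tricolorable
note: det 8 = |V(-1)|; not divisible by 3, so not tricolorable


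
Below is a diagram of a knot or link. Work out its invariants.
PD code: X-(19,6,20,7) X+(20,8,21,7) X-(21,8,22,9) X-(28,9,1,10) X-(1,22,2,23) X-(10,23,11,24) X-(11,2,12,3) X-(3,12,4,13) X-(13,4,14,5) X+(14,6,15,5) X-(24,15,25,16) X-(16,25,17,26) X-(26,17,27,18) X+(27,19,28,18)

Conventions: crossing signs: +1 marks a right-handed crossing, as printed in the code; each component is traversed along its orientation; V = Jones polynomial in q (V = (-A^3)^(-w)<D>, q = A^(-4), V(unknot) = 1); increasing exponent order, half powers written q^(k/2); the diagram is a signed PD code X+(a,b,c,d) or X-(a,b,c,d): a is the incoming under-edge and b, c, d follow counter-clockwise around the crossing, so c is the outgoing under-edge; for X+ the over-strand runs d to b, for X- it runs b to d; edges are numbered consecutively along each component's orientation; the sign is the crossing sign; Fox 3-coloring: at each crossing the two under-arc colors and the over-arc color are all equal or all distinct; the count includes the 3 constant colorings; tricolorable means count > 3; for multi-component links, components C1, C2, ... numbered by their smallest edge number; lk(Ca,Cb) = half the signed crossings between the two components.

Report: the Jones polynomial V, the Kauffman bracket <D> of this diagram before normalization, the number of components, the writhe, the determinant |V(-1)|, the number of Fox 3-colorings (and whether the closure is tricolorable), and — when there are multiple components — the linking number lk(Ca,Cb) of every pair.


V(q) = -q^-8 + q^-5 + q^-3
bracket: A^-12 + A^-4 - A^8, w = -8
1 component, writhe -8, over 14 crossings
det 3, colorings 9 of 3^14 — tricolorable
observation: |V(-1)| = 3: so tricolorable, since 3 divides 3


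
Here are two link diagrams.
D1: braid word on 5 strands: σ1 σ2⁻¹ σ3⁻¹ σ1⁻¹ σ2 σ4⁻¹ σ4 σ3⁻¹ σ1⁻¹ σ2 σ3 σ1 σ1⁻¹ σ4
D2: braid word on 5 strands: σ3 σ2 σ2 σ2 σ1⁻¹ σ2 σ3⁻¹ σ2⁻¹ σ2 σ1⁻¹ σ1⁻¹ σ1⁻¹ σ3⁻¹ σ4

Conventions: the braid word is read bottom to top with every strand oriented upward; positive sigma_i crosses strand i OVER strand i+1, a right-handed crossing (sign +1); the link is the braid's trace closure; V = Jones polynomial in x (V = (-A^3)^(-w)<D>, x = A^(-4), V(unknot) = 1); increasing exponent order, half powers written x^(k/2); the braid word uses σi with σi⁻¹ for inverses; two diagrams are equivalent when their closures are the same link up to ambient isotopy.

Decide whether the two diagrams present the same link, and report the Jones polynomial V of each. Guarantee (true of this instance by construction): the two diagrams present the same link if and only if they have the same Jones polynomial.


equivalent: no
V(D1) = x^-4 - x^-3 + x^-2 - 2x^-1 + 2 - x + x^2  (w 0, c 14, <D> = A^-8 - A^-4 + 2 - 2A^4 + A^8 - A^12 + A^16)
V(D2) = x^-4 - 2x^-3 + 3x^-2 - 4x^-1 + 5 - 4x + 3x^2 - 2x^3 + x^4  (w 0, c 14, <D> = A^-16 - 2A^-12 + 3A^-8 - 4A^-4 + 5 - 4A^4 + 3A^8 - 2A^12 + A^16)
why: V(x) takes 2 values over 2 diagrams, fixing the grouping


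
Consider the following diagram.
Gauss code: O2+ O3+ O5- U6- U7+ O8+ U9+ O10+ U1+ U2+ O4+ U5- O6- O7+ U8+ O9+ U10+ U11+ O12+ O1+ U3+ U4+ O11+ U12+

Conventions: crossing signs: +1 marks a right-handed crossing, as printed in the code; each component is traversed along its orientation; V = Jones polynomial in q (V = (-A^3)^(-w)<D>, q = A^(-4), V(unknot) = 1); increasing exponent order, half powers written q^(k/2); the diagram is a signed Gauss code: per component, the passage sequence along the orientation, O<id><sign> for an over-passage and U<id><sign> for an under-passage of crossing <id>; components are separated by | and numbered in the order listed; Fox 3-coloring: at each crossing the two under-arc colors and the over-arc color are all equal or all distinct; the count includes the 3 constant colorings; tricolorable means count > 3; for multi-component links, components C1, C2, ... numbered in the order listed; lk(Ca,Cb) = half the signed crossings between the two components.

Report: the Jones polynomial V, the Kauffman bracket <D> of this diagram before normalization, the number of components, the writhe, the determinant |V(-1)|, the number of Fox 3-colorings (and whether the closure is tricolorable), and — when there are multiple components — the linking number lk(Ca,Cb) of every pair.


V(q) = q^3 + q^5 - q^8
bracket: -A^-8 + A^4 + A^12, w = +8
1 component, writhe +8, over 12 crossings
det 3, colorings 9 of 3^12 — tricolorable
observation: the span of V is 5, forcing >= 5 crossings in any diagram


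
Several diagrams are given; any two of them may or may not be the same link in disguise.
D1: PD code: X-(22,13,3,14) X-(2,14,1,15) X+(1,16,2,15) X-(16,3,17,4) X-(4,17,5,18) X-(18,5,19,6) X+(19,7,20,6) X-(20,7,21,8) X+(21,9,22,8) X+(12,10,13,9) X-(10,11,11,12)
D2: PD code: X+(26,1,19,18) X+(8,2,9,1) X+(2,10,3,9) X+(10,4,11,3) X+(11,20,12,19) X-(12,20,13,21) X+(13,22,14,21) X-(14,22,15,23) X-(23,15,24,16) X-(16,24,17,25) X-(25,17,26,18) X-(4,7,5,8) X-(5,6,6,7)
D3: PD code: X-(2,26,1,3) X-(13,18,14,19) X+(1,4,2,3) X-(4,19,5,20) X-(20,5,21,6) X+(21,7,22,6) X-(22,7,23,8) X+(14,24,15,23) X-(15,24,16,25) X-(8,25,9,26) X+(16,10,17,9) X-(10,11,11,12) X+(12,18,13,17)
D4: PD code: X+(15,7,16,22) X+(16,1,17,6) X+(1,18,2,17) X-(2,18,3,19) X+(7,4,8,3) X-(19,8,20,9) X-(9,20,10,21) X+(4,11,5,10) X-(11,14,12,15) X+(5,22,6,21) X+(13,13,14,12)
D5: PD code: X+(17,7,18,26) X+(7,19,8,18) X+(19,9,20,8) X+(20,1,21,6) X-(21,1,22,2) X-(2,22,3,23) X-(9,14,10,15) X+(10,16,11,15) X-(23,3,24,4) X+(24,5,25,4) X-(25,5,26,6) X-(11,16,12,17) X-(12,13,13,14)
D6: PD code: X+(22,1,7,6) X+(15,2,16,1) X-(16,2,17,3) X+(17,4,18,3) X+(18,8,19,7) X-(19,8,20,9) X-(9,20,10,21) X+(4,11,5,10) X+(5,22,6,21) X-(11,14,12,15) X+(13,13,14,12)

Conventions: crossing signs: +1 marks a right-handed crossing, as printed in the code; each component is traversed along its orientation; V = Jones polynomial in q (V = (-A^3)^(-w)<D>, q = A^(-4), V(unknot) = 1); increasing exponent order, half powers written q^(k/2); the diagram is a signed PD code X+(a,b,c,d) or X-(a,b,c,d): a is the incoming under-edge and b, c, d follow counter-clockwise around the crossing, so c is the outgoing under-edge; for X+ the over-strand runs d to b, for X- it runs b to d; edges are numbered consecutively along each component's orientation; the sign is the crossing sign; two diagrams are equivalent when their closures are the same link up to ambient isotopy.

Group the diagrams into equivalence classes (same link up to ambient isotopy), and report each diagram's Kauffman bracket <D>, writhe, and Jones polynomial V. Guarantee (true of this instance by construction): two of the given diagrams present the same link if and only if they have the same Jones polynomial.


grouping into links: {D1, D3} | {D2, D5} | {D4, D6}
V(D1) = q^(-9/2) - q^(-5/2) - q^(-3/2) - q^(-1/2)  (w -3, c 11, <D> = A^-7 + A^-3 + A - A^9)
V(D2) = -q^(-3/2) - 2q^(1/2) + q^(3/2) - q^(5/2) + q^(7/2)  (w -1, c 13, <D> = -A^-17 + A^-13 - A^-9 + 2A^-5 + A^3)
D3 (bracket A^-7 + A^-3 + A - A^9; 13 crossings at w = -3): V = q^(-9/2) - q^(-5/2) - q^(-3/2) - q^(-1/2)
V(D4) = -q^(1/2) + q^(3/2) - q^(5/2) - q^(9/2)  [11 crossings, <D> = A^-9 + A^-1 - A^3 + A^7, w = +3]
V(D5) = -q^(-3/2) - 2q^(1/2) + q^(3/2) - q^(5/2) + q^(7/2)  (w -1, c 13, <D> = -A^-17 + A^-13 - A^-9 + 2A^-5 + A^3)
V(D6) = -q^(1/2) + q^(3/2) - q^(5/2) - q^(9/2)  (w +3, c 11, <D> = A^-9 + A^-1 - A^3 + A^7)
key observation: comparing 6 Jones polynomials yields 3 groups


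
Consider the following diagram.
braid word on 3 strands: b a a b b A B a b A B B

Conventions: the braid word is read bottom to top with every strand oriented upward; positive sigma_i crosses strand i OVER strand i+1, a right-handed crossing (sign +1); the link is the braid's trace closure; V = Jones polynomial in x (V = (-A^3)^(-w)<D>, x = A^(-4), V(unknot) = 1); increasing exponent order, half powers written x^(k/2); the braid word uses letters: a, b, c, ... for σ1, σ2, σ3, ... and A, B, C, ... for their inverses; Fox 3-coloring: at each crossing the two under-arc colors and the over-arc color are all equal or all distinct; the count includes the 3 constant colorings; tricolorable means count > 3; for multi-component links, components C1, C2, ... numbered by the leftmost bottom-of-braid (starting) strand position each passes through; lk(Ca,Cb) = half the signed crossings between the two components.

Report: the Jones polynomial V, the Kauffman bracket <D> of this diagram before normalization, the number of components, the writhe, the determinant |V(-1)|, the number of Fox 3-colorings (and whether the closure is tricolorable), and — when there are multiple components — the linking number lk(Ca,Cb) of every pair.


Jones polynomial: V(x) = x^-1 - 1 + 3x - x^2 + 3x^3 - 2x^4 + x^5
<D> = A^-14 - 2A^-10 + 3A^-6 - A^-2 + 3A^2 - A^6 + A^10; writhe +2
components 3, writhe +2 (12 crossings)
linking number lk(C1,C2) = -1
lk(C1,C3): +1
lk(C2,C3) = +1
3-colorings: 9 of 3^12, det 12 — tricolorable
note: w = +2 shifts under R1 moves; the (-A^3)^(-2) factor cancels that in V


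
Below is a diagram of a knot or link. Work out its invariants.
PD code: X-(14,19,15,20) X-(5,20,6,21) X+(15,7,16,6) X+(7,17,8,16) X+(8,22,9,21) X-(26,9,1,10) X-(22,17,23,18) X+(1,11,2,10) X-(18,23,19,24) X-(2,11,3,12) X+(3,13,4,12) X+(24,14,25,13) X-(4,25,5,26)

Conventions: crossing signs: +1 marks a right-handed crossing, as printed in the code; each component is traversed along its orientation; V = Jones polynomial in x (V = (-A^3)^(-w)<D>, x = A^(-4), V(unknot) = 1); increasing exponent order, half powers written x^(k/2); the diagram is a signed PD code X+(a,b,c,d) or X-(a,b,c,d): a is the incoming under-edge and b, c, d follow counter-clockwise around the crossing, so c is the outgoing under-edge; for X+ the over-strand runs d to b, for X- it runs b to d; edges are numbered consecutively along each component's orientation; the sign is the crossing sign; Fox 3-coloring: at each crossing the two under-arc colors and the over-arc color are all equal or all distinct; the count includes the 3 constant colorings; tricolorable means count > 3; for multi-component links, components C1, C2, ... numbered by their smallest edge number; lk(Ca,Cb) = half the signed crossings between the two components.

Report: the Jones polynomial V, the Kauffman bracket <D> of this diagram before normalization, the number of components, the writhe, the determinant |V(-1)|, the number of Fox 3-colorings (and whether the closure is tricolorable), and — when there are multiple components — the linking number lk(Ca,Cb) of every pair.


Jones polynomial: V(x) = -x^-3 + x^-2 - x^-1 + 3 - x + x^2 - x^3
<D> = A^-15 - A^-11 + A^-7 - 3A^-3 + A - A^5 + A^9; writhe -1
components 1, writhe -1 (13 crossings)
3-colorings: 27 of 3^13, det 9 — tricolorable
note: V spans 6 powers of x: at least 6 crossings in any diagram


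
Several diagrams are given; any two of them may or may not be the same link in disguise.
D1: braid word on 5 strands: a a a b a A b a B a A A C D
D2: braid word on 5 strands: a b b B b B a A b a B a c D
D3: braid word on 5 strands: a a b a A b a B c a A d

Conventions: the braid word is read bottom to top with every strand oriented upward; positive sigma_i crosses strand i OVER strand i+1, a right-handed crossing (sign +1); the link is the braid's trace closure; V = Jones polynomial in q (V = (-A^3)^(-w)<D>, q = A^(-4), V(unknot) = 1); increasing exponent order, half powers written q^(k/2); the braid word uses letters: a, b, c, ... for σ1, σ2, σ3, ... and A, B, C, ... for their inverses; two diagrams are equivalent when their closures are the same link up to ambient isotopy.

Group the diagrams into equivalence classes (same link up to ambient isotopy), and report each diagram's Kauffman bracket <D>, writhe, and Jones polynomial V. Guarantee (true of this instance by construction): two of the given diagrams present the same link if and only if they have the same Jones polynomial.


classes: {D1, D2, D3}
V(D1) = q - q^2 + 2q^3 - q^4 + q^5 - q^6  [14 crossings, <D> = -A^-18 + A^-14 - A^-10 + 2A^-6 - A^-2 + A^2, w = +2]
V(D2) = q - q^2 + 2q^3 - q^4 + q^5 - q^6  (w +4, c 14, <D> = -A^-12 + A^-8 - A^-4 + 2 - A^4 + A^8)
V(D3) = q - q^2 + 2q^3 - q^4 + q^5 - q^6  (w +6, c 12, <D> = -A^-6 + A^-2 - A^2 + 2A^6 - A^10 + A^14)
insight: all 3 diagrams share one V(q), hence one class


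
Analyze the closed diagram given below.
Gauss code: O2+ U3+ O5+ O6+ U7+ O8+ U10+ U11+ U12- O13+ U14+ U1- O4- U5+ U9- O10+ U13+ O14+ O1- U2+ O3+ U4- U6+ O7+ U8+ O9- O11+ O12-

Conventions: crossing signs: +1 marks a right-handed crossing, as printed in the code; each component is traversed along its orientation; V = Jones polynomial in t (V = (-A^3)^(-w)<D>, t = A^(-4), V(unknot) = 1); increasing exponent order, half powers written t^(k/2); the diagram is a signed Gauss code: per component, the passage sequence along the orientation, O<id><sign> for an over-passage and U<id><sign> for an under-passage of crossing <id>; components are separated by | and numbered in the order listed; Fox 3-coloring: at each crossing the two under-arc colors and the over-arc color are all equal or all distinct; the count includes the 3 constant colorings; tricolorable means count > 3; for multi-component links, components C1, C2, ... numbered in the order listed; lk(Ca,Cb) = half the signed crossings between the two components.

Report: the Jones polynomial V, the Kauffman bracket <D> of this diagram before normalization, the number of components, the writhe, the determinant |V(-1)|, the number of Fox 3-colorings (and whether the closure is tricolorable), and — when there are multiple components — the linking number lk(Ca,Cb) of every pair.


V(t) = 2t^2 - 3t^3 + 6t^4 - 7t^5 + 7t^6 - 7t^7 + 5t^8 - 3t^9 + t^10
bracket: A^-22 - 3A^-18 + 5A^-14 - 7A^-10 + 7A^-6 - 7A^-2 + 6A^2 - 3A^6 + 2A^10, w = +6
1 component, writhe +6, over 14 crossings
det 41, colorings 3 of 3^14 — not tricolorable
observation: det 41 = |V(-1)|; not divisible by 3, so not tricolorable


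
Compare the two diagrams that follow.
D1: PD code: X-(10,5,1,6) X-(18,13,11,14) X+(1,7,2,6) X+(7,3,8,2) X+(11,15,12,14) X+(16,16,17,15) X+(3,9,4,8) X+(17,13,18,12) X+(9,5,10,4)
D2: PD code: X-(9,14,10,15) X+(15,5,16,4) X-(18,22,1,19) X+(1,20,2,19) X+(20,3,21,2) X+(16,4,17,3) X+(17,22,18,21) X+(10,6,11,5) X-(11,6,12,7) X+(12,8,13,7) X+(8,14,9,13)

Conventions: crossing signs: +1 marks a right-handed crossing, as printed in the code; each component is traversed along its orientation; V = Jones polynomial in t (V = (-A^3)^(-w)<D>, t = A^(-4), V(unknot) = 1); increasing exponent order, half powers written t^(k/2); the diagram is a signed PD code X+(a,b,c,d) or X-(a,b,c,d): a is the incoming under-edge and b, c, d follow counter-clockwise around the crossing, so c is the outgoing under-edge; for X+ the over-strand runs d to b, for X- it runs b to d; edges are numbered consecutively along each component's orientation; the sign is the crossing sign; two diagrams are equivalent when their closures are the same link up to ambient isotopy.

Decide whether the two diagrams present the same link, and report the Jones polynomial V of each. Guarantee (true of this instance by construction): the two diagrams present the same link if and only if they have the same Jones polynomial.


same link: no
V(D1) = -t^(1/2) - t^(3/2) - t^(5/2) + t^(9/2)  [9 crossings, <D> = -A^-3 + A^5 + A^9 + A^13, w = +5]
V(D2) = -t^(1/2) - t^(5/2)  (w +5, c 11, <D> = A^5 + A^13)
note: 2 values of V(t) split the 2 diagrams


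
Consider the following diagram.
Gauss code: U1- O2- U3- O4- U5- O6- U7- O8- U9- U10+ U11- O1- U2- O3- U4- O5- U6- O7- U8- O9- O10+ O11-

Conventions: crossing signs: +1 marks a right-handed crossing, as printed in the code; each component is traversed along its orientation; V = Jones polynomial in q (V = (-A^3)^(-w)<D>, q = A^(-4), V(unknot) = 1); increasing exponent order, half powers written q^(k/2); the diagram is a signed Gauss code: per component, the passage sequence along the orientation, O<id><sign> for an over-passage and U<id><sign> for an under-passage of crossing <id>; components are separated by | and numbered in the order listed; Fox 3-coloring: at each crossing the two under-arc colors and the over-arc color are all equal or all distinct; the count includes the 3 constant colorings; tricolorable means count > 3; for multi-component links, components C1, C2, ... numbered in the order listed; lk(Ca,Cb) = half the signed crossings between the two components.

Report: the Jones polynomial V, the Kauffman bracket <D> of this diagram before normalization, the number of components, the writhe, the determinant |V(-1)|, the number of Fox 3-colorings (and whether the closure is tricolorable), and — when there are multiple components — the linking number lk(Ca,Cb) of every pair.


Jones polynomial: V(q) = -q^-13 + q^-12 - q^-11 + q^-10 - q^-9 + q^-8 - q^-7 + q^-6 + q^-4
<D> = -A^-11 - A^-3 + A - A^5 + A^9 - A^13 + A^17 - A^21 + A^25; writhe -9
components 1, writhe -9 (11 crossings)
3-colorings: 9 of 3^11, det 9 — tricolorable
note: |V(-1)| = 9: so tricolorable, since 3 divides 9


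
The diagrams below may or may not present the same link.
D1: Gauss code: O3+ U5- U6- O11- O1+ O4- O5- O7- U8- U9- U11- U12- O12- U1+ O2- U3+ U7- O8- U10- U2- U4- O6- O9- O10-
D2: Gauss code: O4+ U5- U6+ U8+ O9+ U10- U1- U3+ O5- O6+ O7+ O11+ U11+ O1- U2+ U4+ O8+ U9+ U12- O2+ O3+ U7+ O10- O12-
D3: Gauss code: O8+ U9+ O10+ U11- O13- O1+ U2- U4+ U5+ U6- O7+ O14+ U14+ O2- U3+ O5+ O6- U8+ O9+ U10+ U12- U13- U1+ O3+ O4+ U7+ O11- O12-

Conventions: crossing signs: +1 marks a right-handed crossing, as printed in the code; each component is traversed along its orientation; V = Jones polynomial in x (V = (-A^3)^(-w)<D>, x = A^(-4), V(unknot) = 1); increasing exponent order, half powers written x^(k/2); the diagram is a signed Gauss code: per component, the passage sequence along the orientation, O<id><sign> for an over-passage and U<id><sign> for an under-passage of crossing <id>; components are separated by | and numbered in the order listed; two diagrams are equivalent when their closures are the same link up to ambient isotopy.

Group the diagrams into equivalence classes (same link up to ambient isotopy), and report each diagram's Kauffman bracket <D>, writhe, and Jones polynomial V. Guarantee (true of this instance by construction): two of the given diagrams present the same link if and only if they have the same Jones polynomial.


classes: {D1} | {D2, D3}
V(D1) = x^-8 - 2x^-7 + x^-6 - 2x^-5 + 2x^-4 + x^-2  [12 crossings, <D> = A^-16 + 2A^-8 - 2A^-4 + 1 - 2A^4 + A^8, w = -8]
D2 (bracket -A^-12 + A^-8 - A^-4 + 2 - A^4 + A^8; 12 crossings at w = +4): V = x - x^2 + 2x^3 - x^4 + x^5 - x^6
D3 (bracket -A^-12 + A^-8 - A^-4 + 2 - A^4 + A^8; 14 crossings at w = +4): V = x - x^2 + 2x^3 - x^4 + x^5 - x^6
note: 2 classes among 3 diagrams; unequal V(x) rules out equality


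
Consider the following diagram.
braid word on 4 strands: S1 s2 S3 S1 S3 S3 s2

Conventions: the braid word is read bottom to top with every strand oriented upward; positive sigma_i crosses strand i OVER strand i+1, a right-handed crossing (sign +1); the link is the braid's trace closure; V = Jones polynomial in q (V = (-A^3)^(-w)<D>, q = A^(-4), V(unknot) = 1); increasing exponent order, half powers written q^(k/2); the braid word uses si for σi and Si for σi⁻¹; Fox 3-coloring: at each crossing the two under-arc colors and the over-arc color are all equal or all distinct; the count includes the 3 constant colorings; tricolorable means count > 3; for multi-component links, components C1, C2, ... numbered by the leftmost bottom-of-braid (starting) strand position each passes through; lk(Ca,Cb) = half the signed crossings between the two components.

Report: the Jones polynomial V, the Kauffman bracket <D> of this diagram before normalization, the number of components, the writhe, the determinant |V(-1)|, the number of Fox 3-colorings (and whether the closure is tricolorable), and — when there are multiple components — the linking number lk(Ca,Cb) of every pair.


V(q) = -q^-6 + 2q^-5 - 2q^-4 + 3q^-3 - 3q^-2 + 2q^-1 - 1 + q
bracket: -A^-13 + A^-9 - 2A^-5 + 3A^-1 - 3A^3 + 2A^7 - 2A^11 + A^15, w = -3
1 component, writhe -3, over 7 crossings
det 15, colorings 9 of 3^7 — tricolorable
observation: det 15 = |V(-1)|; divisible by 3, so tricolorable


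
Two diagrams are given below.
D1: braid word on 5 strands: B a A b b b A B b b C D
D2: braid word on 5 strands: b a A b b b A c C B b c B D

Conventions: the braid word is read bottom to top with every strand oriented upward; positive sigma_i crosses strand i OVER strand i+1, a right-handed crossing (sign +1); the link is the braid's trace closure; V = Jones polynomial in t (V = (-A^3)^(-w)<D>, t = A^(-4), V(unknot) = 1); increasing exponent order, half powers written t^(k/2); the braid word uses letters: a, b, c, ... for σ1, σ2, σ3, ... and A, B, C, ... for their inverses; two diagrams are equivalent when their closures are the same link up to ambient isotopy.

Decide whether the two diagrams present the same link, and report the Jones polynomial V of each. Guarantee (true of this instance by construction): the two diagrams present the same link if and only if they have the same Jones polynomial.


equivalent: yes
D1 (bracket -A^-16 + A^-12 + A^-4; 12 crossings at w = 0): V = t + t^3 - t^4
D2 (bracket -A^-10 + A^-6 + A^2; 14 crossings at w = +2): V = t + t^3 - t^4
key observation: all 2 diagrams share one V(t), hence one class


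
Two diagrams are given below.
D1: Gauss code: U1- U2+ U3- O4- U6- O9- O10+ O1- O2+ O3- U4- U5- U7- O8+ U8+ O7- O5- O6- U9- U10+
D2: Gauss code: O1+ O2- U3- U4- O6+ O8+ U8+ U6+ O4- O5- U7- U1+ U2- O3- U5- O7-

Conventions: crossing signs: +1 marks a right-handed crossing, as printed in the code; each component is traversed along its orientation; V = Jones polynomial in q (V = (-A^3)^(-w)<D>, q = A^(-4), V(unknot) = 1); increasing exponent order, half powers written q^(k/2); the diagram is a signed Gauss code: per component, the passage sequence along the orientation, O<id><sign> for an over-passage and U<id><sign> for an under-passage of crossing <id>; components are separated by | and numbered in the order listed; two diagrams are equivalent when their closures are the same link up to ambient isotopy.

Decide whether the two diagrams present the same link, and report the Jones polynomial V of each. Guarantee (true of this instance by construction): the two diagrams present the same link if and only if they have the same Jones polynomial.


equivalent: yes
V(D1) = -q^-4 + q^-3 + q^-1  (w -4, c 10, <D> = A^-8 + 1 - A^4)
V(D2) = -q^-4 + q^-3 + q^-1  (w -2, c 8, <D> = A^-2 + A^6 - A^10)
why: one V(q) for all 2 diagrams — one class (guaranteed)


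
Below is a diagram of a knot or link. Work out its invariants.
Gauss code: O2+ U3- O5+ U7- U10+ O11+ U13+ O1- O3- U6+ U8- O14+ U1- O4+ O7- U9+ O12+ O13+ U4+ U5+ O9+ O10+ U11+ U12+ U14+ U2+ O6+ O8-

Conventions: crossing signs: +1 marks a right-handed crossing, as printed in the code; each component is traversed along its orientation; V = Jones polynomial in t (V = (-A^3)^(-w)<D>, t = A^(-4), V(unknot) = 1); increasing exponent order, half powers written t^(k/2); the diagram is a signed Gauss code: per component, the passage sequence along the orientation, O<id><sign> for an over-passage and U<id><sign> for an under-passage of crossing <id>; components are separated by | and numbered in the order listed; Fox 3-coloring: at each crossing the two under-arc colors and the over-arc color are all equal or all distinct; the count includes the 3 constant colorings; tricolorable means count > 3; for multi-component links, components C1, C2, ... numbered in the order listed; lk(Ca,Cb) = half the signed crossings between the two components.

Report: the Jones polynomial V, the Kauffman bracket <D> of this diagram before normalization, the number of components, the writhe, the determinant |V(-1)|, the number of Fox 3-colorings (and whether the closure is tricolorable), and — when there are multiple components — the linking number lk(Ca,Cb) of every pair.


V = t^2 + t^4 - t^5 + t^6 - t^7
<D> = -A^-10 + A^-6 - A^-2 + A^2 + A^10 (w = +6)
1 component over 14 crossings, w = +6
3 Fox colorings among 3^14, |V(-1)| = 5: not tricolorable
why: |V(-1)| = 5: so not tricolorable, since 3 does not divide 5


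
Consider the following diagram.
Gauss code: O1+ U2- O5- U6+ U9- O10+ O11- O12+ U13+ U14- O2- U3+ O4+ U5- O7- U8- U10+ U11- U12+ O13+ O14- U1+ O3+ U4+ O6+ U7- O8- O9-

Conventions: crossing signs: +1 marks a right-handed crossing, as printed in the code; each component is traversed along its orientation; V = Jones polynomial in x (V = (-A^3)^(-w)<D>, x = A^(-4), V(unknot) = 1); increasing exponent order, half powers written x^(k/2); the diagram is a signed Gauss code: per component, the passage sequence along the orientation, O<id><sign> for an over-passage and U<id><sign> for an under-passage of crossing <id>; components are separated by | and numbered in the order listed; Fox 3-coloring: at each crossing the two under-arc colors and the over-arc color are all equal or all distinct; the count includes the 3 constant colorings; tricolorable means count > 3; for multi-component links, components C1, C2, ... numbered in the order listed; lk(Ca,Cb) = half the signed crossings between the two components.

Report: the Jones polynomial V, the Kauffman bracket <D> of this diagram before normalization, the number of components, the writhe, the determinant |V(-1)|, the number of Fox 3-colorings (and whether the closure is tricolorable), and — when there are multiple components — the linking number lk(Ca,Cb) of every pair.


V = x^-4 - 3x^-3 + 5x^-2 - 6x^-1 + 7 - 6x + 5x^2 - 3x^3 + x^4
<D> = A^-16 - 3A^-12 + 5A^-8 - 6A^-4 + 7 - 6A^4 + 5A^8 - 3A^12 + A^16 (w = 0)
1 component over 14 crossings, w = 0
3 Fox colorings among 3^14, |V(-1)| = 37: not tricolorable
why: palindromic: swapping x for 1/x fixes V


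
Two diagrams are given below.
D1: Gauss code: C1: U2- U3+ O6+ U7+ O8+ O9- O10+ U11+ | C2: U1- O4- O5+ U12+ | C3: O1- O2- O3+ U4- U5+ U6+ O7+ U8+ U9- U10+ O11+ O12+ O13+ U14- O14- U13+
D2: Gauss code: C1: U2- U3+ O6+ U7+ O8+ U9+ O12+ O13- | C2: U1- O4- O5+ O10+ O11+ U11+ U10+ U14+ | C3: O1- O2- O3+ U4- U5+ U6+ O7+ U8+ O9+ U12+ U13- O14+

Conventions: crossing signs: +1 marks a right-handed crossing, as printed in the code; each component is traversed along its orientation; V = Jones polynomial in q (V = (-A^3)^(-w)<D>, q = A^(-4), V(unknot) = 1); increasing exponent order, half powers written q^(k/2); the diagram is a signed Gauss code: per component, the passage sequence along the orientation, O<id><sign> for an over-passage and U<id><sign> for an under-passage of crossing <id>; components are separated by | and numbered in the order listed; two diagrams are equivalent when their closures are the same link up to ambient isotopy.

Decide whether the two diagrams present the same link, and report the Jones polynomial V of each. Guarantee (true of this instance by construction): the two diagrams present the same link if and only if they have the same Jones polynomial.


same link: yes
V(D1) = q + q^2 + q^3 + q^6  [14 crossings, <D> = A^-12 + 1 + A^4 + A^8, w = +4]
V(D2) = q + q^2 + q^3 + q^6  [14 crossings, <D> = A^-6 + A^6 + A^10 + A^14, w = +6]
insight: all 2 diagrams share one V(q), hence one class


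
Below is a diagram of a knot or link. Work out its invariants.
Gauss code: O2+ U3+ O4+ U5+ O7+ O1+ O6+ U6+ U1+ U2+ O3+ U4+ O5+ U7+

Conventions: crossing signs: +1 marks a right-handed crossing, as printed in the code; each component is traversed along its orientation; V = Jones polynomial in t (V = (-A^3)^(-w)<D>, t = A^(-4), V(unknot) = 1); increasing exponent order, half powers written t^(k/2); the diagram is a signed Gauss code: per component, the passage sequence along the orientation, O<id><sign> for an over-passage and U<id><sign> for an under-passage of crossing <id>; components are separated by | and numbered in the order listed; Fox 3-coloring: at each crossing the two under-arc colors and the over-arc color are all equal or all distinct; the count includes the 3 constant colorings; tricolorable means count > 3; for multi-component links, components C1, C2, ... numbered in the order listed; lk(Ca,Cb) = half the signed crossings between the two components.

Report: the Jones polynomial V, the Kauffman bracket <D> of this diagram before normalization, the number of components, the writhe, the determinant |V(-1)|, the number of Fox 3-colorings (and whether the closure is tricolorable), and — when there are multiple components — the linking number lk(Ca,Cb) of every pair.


V = t^2 + t^4 - t^5 + t^6 - t^7
<D> = A^-7 - A^-3 + A - A^5 - A^13 (w = +7)
1 component over 7 crossings, w = +7
3 Fox colorings among 3^7, |V(-1)| = 5: not tricolorable
why: w = +7 (over 7 crossings) is diagram-only; (-A^3)^(-7) removes it from V
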